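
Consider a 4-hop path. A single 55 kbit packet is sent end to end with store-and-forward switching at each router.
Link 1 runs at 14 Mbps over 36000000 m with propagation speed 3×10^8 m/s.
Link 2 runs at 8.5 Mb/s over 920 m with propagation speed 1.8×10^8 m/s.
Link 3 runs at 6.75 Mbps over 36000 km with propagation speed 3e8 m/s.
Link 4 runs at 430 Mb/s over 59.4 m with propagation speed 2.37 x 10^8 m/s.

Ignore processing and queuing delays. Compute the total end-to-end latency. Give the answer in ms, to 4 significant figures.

258.7 ms

L = 55000 bits.
Transmission delays (L/R per hop): 3.92857, 6.47059, 8.14815, 0.127907 ms; sum = 18.6752 ms.
Propagation delays (d/s per hop): 120, 0.00511111, 120, 0.000250633 ms; sum = 240.005 ms.
End-to-end = 258.7 ms.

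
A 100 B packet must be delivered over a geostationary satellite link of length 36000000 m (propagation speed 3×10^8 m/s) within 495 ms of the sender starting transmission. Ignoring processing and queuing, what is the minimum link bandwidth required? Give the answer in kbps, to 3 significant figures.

L = 800 bits.
Propagation delay = 36000000 / 300000000 = 120 ms.
Transmission budget = 495 − 120 = 375 ms.
R ≥ L / t_tx = 800 bits / 0.375 s = 2.13 kbps.

2.13 kbps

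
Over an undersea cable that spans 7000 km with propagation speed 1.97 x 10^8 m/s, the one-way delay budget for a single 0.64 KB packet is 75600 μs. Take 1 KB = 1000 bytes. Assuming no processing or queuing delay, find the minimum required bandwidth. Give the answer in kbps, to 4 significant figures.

127.8 kbps

L = 5120 bits.
Propagation delay = 7000000 / 197000000 = 35533 μs.
Transmission budget = 75600 − 35533 = 40067 μs.
R ≥ L / t_tx = 5120 bits / 0.040067 s = 127.8 kbps.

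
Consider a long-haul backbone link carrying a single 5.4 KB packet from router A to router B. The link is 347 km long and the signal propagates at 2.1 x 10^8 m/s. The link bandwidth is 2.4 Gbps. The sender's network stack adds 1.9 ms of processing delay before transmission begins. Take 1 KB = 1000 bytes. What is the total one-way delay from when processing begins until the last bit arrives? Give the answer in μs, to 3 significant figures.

L = 43200 bits.
Transmission delay = L/R = 43200 / 2400000000 = 18 μs.
Propagation delay = d/s = 347000 m / 210000000 m/s = 1652.38 μs.
Plus processing delay 1.9 ms = 1900 μs.
Total = 3570 μs.

3570 μs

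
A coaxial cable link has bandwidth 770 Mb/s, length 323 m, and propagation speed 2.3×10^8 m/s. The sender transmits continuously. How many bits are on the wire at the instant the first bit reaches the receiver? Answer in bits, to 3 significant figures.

1080 bits

Propagation delay = 323 / 2.3e+08 = 1.40435e-06 s.
BDP = R × t_prop = 770000000 × 1.40435e-06 = 1081.35 bits.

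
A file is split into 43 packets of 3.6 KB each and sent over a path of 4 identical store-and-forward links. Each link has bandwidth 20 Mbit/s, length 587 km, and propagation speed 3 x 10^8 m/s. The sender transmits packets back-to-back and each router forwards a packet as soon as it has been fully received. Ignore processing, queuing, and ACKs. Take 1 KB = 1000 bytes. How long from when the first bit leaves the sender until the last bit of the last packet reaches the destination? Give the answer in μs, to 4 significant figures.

Per-hop transmission t_tx = L/R = 28800/20000000 = 1440 μs.
Per-hop propagation t_prop = 587000/300000000 = 1956.67 μs.
Pipeline fill: first packet needs 4·t_tx to clear all hops; remaining 42 packets each add one t_tx.
Total = (4+43-1)·t_tx + 4·t_prop = 46·1440 + 4·1956.67 = 74070 μs.

74070 μs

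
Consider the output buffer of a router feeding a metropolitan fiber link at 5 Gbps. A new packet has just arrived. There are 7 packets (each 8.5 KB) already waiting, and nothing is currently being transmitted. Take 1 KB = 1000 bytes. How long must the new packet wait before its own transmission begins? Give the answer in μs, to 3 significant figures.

Each queued packet: L/R = 68000/5000000000 = 13.6 μs.
7 queued → 95.2 μs.
Queuing delay = 95.2 μs.

95.2 μs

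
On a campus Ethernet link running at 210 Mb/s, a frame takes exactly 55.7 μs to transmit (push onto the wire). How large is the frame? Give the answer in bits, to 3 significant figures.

11700 bits

L = R × t_tx = 210000000 b/s × 5.57e-05 s = 11697 bits.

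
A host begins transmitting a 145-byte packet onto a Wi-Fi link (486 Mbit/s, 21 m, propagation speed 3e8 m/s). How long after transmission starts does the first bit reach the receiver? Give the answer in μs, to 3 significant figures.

0.0700 μs

First bit experiences only propagation delay: d/s = 21/300000000 = 0.0700 μs.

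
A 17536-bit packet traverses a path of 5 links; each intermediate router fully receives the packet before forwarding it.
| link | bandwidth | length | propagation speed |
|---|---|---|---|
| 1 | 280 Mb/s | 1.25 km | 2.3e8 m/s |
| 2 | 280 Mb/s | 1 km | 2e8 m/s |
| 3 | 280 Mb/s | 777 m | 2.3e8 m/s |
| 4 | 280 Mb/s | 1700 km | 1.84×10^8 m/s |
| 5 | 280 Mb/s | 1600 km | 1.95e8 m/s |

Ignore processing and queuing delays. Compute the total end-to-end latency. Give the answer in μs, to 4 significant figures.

Transmission delay per hop = L/R = 17536/280000000 = 62.6286 μs; 5 hops → 313.143 μs.
Propagation delays (d/s per hop): 5.43478, 5, 3.37826, 9239.13, 8205.13 μs; sum = 17458.1 μs.
End-to-end = 17770 μs.

17770 μs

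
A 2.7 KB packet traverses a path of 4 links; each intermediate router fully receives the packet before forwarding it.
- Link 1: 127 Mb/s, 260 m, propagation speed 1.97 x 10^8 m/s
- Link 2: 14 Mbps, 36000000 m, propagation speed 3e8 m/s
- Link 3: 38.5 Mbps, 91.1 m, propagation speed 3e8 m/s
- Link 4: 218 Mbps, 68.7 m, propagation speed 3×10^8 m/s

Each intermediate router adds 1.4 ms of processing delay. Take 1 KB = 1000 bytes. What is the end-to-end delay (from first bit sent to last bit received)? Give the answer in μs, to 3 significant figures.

L = 21600 bits.
Transmission delays (L/R per hop): 170.079, 1542.86, 561.039, 99.0826 μs; sum = 2373.06 μs.
Propagation delays (d/s per hop): 1.3198, 120000, 0.303667, 0.229 μs; sum = 120002 μs.
Processing at 3 router(s): 3 × 1.4 ms = 4200 μs.
End-to-end = 127000 μs.

127000 μs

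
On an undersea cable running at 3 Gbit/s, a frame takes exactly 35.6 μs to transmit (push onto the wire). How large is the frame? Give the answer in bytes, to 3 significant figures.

L = R × t_tx = 3000000000 b/s × 3.56e-05 s = 106800 bits.
In bytes: 106800 / 8 = 13400 bytes.

13400 bytes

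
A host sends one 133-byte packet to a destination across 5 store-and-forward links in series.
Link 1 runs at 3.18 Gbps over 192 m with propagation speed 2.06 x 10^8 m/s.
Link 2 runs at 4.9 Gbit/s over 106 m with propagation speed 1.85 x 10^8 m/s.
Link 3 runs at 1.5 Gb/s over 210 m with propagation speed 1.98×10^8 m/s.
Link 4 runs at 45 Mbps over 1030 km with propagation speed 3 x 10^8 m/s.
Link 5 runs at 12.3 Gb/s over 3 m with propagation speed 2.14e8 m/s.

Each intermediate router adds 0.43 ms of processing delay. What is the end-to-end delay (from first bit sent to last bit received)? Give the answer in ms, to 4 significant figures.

L = 133 × 8 = 1064 bits.
Transmission delays (L/R per hop): 0.000334591, 0.000217143, 0.000709333, 0.0236444, 8.65041e-05 ms; sum = 0.024992 ms.
Propagation delays (d/s per hop): 0.000932039, 0.000572973, 0.00106061, 3.43333, 1.40187e-05 ms; sum = 3.43591 ms.
Processing at 4 router(s): 4 × 0.43 ms = 1.72 ms.
End-to-end = 5.181 ms.

5.181 ms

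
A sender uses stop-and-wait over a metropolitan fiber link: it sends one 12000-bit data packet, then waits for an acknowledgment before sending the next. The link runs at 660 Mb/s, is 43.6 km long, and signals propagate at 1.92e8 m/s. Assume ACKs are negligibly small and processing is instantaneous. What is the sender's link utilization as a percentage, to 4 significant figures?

3.849 %

t_tx = L/R = 12000/660000000 = 1.81818e-05 s.
t_prop = 43600/192000000 = 0.000227083 s; RTT = 0.000454167 s.
Cycle = t_tx + RTT = 0.000472348 s.
Utilization = t_tx / cycle = 1.81818e-05/0.000472348 = 3.849 %.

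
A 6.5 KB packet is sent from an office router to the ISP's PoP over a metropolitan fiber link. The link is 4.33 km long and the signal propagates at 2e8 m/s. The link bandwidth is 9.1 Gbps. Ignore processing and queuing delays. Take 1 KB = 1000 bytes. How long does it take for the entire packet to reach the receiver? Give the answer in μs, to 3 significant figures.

27.4 μs

L = 52000 bits.
Transmission delay = L/R = 52000 / 9100000000 = 5.71429 μs.
Propagation delay = d/s = 4330 m / 200000000 m/s = 21.65 μs.
Total = 27.4 μs.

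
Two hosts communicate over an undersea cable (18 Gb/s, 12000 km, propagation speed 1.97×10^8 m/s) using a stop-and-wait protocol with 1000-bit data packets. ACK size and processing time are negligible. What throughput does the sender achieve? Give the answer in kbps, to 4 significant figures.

8.208 kbps

t_tx = L/R = 1000/18000000000 = 5.55556e-08 s.
t_prop = 12000000/197000000 = 0.0609137 s; RTT = 0.121827 s.
Cycle = t_tx + RTT = 0.121827 s.
Throughput = L / cycle = 1000 / 0.121827 = 8.208 kbps.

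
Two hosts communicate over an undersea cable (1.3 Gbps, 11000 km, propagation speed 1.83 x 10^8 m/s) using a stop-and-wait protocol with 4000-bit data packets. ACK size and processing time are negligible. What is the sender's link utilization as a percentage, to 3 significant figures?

t_tx = L/R = 4000/1300000000 = 3.07692e-06 s.
t_prop = 11000000/183000000 = 0.0601093 s; RTT = 0.120219 s.
Cycle = t_tx + RTT = 0.120222 s.
Utilization = t_tx / cycle = 3.07692e-06/0.120222 = 0.00256 %.

0.00256 %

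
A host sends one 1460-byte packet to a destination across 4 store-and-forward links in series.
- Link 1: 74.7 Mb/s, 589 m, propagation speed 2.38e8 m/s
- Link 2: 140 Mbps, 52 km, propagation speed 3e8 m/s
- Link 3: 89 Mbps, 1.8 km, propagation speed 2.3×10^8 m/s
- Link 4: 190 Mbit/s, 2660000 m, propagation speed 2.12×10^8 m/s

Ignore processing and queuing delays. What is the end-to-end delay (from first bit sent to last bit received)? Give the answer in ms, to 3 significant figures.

13.2 ms

L = 1460 × 8 = 11680 bits.
Transmission delays (L/R per hop): 0.156359, 0.0834286, 0.131236, 0.0614737 ms; sum = 0.432497 ms.
Propagation delays (d/s per hop): 0.00247479, 0.173333, 0.00782609, 12.5472 ms; sum = 12.7308 ms.
End-to-end = 13.2 ms.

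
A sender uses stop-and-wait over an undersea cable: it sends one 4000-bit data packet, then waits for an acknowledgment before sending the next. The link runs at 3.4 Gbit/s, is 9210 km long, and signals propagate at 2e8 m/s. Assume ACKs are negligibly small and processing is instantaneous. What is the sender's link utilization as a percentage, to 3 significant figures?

0.00128 %

t_tx = L/R = 4000/3400000000 = 1.17647e-06 s.
t_prop = 9210000/200000000 = 0.04605 s; RTT = 0.0921 s.
Cycle = t_tx + RTT = 0.0921012 s.
Utilization = t_tx / cycle = 1.17647e-06/0.0921012 = 0.00128 %.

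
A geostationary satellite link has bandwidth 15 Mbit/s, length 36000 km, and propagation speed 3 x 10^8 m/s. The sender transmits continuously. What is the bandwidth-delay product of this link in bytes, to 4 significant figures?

Propagation delay = 36000000 / 300000000 = 0.12 s.
BDP = R × t_prop = 15000000 × 0.12 = 1800000 bits.
In bytes: 1800000/8 = 225000 bytes.

225000 bytes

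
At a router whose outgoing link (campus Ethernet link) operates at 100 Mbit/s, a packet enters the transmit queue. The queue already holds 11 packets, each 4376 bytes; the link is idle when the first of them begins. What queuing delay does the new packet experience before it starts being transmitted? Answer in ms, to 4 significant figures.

Each queued packet: L/R = 35008/100000000 = 0.35008 ms.
11 queued → 3.85088 ms.
Queuing delay = 3.851 ms.

3.851 ms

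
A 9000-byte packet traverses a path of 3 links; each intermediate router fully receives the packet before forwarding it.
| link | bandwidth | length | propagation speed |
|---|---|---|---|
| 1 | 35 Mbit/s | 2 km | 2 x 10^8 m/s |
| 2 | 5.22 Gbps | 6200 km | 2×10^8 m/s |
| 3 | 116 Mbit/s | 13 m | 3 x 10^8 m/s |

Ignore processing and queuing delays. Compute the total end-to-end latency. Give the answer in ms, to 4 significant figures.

L = 9000 × 8 = 72000 bits.
Transmission delays (L/R per hop): 2.05714, 0.0137931, 0.62069 ms; sum = 2.69163 ms.
Propagation delays (d/s per hop): 0.01, 31, 4.33333e-05 ms; sum = 31.01 ms.
End-to-end = 33.70 ms.

33.70 ms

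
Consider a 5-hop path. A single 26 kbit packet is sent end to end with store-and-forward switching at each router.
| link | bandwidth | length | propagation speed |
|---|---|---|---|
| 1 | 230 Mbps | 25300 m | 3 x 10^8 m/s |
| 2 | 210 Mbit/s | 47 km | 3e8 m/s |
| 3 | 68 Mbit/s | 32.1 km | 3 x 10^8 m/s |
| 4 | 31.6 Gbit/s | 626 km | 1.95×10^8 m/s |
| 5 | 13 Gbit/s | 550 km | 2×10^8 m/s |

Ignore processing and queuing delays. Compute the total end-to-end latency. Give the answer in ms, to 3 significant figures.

L = 26000 bits.
Transmission delays (L/R per hop): 0.113043, 0.12381, 0.382353, 0.000822785, 0.002 ms; sum = 0.622029 ms.
Propagation delays (d/s per hop): 0.0843333, 0.156667, 0.107, 3.21026, 2.75 ms; sum = 6.30826 ms.
End-to-end = 6.93 ms.

6.93 ms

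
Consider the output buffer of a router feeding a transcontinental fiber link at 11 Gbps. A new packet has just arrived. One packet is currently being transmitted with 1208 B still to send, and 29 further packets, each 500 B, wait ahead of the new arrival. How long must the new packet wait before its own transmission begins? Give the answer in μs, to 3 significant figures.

11.4 μs

Each queued packet: L/R = 4000/11000000000 = 0.363636 μs.
29 queued → 10.5455 μs.
Plus remaining 9664 bits of current packet: 0.878545 μs.
Queuing delay = 11.4 μs.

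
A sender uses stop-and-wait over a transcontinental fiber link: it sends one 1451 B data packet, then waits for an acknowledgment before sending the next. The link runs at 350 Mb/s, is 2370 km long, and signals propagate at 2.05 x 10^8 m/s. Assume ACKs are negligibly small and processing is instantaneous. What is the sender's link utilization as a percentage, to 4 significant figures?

t_tx = L/R = 11608/350000000 = 3.31657e-05 s.
t_prop = 2370000/2.05e+08 = 0.011561 s; RTT = 0.023122 s.
Cycle = t_tx + RTT = 0.0231551 s.
Utilization = t_tx / cycle = 3.31657e-05/0.0231551 = 0.1432 %.

0.1432 %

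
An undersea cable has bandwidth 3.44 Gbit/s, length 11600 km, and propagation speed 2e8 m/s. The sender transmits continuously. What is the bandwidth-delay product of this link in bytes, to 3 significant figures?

24900000 bytes

Propagation delay = 11600000 / 200000000 = 0.058 s.
BDP = R × t_prop = 3440000000 × 0.058 = 199520000 bits.
In bytes: 199520000/8 = 24900000 bytes.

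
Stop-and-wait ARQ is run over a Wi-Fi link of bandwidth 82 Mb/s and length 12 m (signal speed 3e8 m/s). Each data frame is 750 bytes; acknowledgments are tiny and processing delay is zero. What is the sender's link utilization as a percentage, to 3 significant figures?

99.9 %

t_tx = L/R = 6000/82000000 = 7.31707e-05 s.
t_prop = 12/300000000 = 4e-08 s; RTT = 8e-08 s.
Cycle = t_tx + RTT = 7.32507e-05 s.
Utilization = t_tx / cycle = 7.31707e-05/7.32507e-05 = 99.9 %.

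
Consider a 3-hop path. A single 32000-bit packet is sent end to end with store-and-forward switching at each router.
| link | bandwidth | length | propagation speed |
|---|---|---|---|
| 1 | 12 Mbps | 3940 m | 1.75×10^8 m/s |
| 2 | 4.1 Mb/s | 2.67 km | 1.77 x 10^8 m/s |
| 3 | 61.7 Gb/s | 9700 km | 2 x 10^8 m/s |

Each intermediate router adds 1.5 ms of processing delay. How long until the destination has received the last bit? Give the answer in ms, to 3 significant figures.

62.0 ms

Transmission delays (L/R per hop): 2.66667, 7.80488, 0.000518639 ms; sum = 10.4721 ms.
Propagation delays (d/s per hop): 0.0225143, 0.0150847, 48.5 ms; sum = 48.5376 ms.
Processing at 2 router(s): 2 × 1.5 ms = 3 ms.
End-to-end = 62.0 ms.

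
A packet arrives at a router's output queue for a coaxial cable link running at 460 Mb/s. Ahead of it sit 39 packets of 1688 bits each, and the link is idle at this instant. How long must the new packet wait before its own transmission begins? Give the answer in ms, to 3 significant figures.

0.143 ms

Each queued packet: L/R = 1688/460000000 = 0.00366957 ms.
39 queued → 0.143113 ms.
Queuing delay = 0.143 ms.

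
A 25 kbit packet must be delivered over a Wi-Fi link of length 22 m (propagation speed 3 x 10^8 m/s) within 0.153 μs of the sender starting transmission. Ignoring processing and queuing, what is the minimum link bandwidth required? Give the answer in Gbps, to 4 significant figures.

313.8 Gbps

Propagation delay = 22 / 300000000 = 0.0733333 μs.
Transmission budget = 0.153 − 0.0733333 = 0.0796667 μs.
R ≥ L / t_tx = 25000 bits / 7.96667e-08 s = 313.8 Gbps.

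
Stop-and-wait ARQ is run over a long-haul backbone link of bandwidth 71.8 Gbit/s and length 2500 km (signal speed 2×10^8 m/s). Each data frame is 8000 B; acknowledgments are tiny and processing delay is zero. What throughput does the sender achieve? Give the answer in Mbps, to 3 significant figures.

2.56 Mbps

t_tx = L/R = 64000/71800000000 = 8.91365e-07 s.
t_prop = 2500000/200000000 = 0.0125 s; RTT = 0.025 s.
Cycle = t_tx + RTT = 0.0250009 s.
Throughput = L / cycle = 64000 / 0.0250009 = 2.56 Mbps.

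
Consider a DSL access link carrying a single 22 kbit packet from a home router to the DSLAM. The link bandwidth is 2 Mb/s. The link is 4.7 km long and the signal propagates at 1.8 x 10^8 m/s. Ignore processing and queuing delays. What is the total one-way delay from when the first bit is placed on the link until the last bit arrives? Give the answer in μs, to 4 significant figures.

L = 22000 bits.
Transmission delay = L/R = 22000 / 2000000 = 11000 μs.
Propagation delay = d/s = 4700 m / 180000000 m/s = 26.1111 μs.
Total = 11030 μs.

11030 μs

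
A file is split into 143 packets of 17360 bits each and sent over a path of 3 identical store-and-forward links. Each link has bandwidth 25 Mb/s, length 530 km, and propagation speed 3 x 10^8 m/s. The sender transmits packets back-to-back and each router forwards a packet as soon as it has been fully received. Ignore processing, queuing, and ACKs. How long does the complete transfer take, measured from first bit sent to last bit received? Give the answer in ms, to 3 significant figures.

Per-hop transmission t_tx = L/R = 17360/25000000 = 0.6944 ms.
Per-hop propagation t_prop = 530000/300000000 = 1.76667 ms.
Pipeline fill: first packet needs 3·t_tx to clear all hops; remaining 142 packets each add one t_tx.
Total = (3+143-1)·t_tx + 3·t_prop = 145·0.6944 + 3·1.76667 = 106 ms.

106 ms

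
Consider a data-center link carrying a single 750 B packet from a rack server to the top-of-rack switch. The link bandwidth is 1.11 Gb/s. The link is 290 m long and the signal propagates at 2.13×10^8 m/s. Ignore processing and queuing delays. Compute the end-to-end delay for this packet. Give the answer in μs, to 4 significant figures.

6.767 μs

L = 750 × 8 = 6000 bits.
Transmission delay = L/R = 6000 / 1110000000 = 5.40541 μs.
Propagation delay = d/s = 290 m / 213000000 m/s = 1.3615 μs.
Total = 6.767 μs.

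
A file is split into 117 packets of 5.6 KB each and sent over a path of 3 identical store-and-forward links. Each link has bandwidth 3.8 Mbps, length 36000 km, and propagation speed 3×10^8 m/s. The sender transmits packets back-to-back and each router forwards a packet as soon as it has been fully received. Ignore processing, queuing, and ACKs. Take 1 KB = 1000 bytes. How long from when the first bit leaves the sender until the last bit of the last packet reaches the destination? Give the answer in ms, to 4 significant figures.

Per-hop transmission t_tx = L/R = 44800/3800000 = 11.7895 ms.
Per-hop propagation t_prop = 36000000/300000000 = 120 ms.
Pipeline fill: first packet needs 3·t_tx to clear all hops; remaining 116 packets each add one t_tx.
Total = (3+117-1)·t_tx + 3·t_prop = 119·11.7895 + 3·120 = 1763 ms.

1763 ms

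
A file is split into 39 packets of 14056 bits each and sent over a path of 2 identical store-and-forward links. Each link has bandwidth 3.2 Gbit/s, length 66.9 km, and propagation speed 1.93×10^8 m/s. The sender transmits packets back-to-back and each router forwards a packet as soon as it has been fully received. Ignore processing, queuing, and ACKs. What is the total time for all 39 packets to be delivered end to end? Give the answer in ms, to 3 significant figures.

0.869 ms

Per-hop transmission t_tx = L/R = 14056/3200000000 = 0.0043925 ms.
Per-hop propagation t_prop = 66900/193000000 = 0.346632 ms.
Pipeline fill: first packet needs 2·t_tx to clear all hops; remaining 38 packets each add one t_tx.
Total = (2+39-1)·t_tx + 2·t_prop = 40·0.0043925 + 2·0.346632 = 0.869 ms.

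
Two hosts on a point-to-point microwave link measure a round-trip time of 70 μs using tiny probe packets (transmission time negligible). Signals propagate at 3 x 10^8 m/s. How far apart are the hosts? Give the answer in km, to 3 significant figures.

10.5 km

One-way propagation = RTT/2 = 35 μs.
d = s × t = 300000000 × 3.5e-05 = 10.5 km.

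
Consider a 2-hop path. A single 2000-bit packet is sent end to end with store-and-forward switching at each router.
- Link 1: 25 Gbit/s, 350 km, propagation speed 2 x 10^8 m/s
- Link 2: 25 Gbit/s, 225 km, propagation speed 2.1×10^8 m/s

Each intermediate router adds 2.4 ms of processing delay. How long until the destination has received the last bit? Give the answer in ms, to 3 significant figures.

Transmission delay per hop = L/R = 2000/25000000000 = 8e-05 ms; 2 hops → 0.00016 ms.
Propagation delays (d/s per hop): 1.75, 1.07143 ms; sum = 2.82143 ms.
Processing at 1 router(s): 1 × 2.4 ms = 2.4 ms.
End-to-end = 5.22 ms.

5.22 ms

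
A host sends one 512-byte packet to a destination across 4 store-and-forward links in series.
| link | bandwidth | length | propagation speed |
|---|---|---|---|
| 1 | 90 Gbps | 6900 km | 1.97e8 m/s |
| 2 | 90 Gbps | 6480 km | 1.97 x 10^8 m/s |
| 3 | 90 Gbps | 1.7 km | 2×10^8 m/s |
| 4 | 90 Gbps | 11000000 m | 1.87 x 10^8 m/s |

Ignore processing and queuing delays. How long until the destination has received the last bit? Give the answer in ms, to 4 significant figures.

126.8 ms

L = 512 × 8 = 4096 bits.
Transmission delay per hop = L/R = 4096/90000000000 = 4.55111e-05 ms; 4 hops → 0.000182044 ms.
Propagation delays (d/s per hop): 35.0254, 32.8934, 0.0085, 58.8235 ms; sum = 126.751 ms.
End-to-end = 126.8 ms.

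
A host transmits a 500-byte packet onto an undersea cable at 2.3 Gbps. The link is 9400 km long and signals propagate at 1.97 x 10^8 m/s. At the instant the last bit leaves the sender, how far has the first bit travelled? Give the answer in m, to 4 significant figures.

342.6 m

t_tx = L/R = 4000/2300000000 = 1.73913e-06 s.
Distance = s × t_tx = 197000000 × 1.73913e-06 = 342.6 m.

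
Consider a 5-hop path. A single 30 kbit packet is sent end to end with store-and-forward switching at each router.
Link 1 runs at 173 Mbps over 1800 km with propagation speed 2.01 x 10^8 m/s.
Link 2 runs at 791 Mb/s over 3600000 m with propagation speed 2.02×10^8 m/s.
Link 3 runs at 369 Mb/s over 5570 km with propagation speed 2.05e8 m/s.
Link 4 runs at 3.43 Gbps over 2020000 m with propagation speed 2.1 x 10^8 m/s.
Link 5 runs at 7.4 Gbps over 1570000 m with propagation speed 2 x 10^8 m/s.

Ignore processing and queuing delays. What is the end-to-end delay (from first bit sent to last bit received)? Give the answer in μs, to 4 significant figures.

71720 μs

L = 30000 bits.
Transmission delays (L/R per hop): 173.41, 37.9267, 81.3008, 8.74636, 4.05405 μs; sum = 305.438 μs.
Propagation delays (d/s per hop): 8955.22, 17821.8, 27170.7, 9619.05, 7850 μs; sum = 71416.8 μs.
End-to-end = 71720 μs.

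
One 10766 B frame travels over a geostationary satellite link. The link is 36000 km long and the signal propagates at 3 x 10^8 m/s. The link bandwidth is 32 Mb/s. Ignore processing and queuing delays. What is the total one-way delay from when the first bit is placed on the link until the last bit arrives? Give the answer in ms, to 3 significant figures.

L = 10766 × 8 = 86128 bits.
Transmission delay = L/R = 86128 / 32000000 = 2.6915 ms.
Propagation delay = d/s = 36000000 m / 300000000 m/s = 120 ms.
Total = 123 ms.

123 ms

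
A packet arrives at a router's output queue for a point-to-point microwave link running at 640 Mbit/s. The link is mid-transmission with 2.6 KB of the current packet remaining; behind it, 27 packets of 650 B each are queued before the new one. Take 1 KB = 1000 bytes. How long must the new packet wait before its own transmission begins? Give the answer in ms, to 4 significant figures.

Each queued packet: L/R = 5200/640000000 = 0.008125 ms.
27 queued → 0.219375 ms.
Plus remaining 20800 bits of current packet: 0.0325 ms.
Queuing delay = 0.2519 ms.

0.2519 ms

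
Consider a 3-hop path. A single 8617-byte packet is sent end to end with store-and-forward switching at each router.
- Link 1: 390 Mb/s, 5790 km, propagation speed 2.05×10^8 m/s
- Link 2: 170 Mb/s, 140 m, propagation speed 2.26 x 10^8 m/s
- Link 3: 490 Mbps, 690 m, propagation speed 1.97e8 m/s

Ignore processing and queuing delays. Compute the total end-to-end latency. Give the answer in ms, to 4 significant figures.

L = 8617 × 8 = 68936 bits.
Transmission delays (L/R per hop): 0.176759, 0.405506, 0.140686 ms; sum = 0.722951 ms.
Propagation delays (d/s per hop): 28.2439, 0.000619469, 0.00350254 ms; sum = 28.248 ms.
End-to-end = 28.97 ms.

28.97 ms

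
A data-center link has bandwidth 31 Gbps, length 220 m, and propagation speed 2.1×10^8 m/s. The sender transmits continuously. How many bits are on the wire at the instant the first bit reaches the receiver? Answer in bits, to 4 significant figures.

32480 bits

Propagation delay = 220 / 210000000 = 1.04762e-06 s.
BDP = R × t_prop = 31000000000 × 1.04762e-06 = 32476.2 bits.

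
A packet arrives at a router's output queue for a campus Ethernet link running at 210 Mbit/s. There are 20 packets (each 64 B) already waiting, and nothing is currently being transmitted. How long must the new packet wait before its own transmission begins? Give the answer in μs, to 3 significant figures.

Each queued packet: L/R = 512/210000000 = 2.4381 μs.
20 queued → 48.7619 μs.
Queuing delay = 48.8 μs.

48.8 μs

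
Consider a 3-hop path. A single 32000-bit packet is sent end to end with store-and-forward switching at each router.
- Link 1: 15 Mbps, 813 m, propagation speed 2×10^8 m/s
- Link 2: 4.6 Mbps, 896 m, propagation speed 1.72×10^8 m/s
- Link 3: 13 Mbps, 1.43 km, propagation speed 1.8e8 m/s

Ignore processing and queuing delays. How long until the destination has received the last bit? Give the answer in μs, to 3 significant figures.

11600 μs

Transmission delays (L/R per hop): 2133.33, 6956.52, 2461.54 μs; sum = 11551.4 μs.
Propagation delays (d/s per hop): 4.065, 5.2093, 7.94444 μs; sum = 17.2187 μs.
End-to-end = 11600 μs.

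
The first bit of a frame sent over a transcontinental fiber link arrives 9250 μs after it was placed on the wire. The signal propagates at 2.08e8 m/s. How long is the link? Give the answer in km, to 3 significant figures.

d = s × t_prop = 208000000 × 0.00925 = 1920 km.

1920 km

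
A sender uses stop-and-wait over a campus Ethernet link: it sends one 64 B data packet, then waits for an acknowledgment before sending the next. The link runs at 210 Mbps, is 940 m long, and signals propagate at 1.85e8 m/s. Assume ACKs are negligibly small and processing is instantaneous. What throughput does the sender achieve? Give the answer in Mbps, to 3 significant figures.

40.6 Mbps

t_tx = L/R = 512/210000000 = 2.4381e-06 s.
t_prop = 940/185000000 = 5.08108e-06 s; RTT = 1.01622e-05 s.
Cycle = t_tx + RTT = 1.26003e-05 s.
Throughput = L / cycle = 512 / 1.26003e-05 = 40.6 Mbps.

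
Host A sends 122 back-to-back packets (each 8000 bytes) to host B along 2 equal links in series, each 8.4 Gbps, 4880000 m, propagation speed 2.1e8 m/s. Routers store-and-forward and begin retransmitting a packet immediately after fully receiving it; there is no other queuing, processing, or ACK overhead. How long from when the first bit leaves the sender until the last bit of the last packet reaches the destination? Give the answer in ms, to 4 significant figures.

Per-hop transmission t_tx = L/R = 64000/8400000000 = 0.00761905 ms.
Per-hop propagation t_prop = 4880000/210000000 = 23.2381 ms.
Pipeline fill: first packet needs 2·t_tx to clear all hops; remaining 121 packets each add one t_tx.
Total = (2+122-1)·t_tx + 2·t_prop = 123·0.00761905 + 2·23.2381 = 47.41 ms.

47.41 ms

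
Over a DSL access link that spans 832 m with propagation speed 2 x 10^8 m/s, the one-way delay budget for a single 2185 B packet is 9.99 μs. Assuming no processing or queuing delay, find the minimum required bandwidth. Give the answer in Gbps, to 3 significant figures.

3.00 Gbps

L = 17480 bits.
Propagation delay = 832 / 200000000 = 4.16 μs.
Transmission budget = 9.99 − 4.16 = 5.83 μs.
R ≥ L / t_tx = 17480 bits / 5.83e-06 s = 3.00 Gbps.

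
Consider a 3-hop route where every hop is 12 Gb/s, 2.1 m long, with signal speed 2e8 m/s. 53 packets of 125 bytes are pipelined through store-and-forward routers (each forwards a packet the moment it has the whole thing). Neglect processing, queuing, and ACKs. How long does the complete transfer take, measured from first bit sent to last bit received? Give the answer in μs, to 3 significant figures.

Per-hop transmission t_tx = L/R = 1000/12000000000 = 0.0833333 μs.
Per-hop propagation t_prop = 2.1/200000000 = 0.0105 μs.
Pipeline fill: first packet needs 3·t_tx to clear all hops; remaining 52 packets each add one t_tx.
Total = (3+53-1)·t_tx + 3·t_prop = 55·0.0833333 + 3·0.0105 = 4.61 μs.

4.61 μs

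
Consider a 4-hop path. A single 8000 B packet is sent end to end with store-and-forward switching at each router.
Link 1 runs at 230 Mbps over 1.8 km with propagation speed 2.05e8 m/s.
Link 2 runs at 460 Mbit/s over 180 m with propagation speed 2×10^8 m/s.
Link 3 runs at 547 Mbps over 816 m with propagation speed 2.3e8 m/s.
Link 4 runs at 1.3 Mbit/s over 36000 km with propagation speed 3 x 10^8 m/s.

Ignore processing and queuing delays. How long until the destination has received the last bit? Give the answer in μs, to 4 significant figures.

L = 8000 × 8 = 64000 bits.
Transmission delays (L/R per hop): 278.261, 139.13, 117.002, 49230.8 μs; sum = 49765.2 μs.
Propagation delays (d/s per hop): 8.78049, 0.9, 3.54783, 120000 μs; sum = 120013 μs.
End-to-end = 169800 μs.

169800 μs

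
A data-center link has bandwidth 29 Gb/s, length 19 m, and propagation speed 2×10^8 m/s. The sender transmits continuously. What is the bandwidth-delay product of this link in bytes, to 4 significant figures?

344.4 bytes

Propagation delay = 19 / 200000000 = 9.5e-08 s.
BDP = R × t_prop = 29000000000 × 9.5e-08 = 2755 bits.
In bytes: 2755/8 = 344.4 bytes.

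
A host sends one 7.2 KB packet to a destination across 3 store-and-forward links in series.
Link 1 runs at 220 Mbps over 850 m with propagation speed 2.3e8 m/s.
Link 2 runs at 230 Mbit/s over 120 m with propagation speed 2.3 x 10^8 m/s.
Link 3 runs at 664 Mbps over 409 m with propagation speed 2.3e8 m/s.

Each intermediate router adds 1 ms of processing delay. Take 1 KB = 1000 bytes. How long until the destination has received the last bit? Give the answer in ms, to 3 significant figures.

L = 57600 bits.
Transmission delays (L/R per hop): 0.261818, 0.250435, 0.086747 ms; sum = 0.599 ms.
Propagation delays (d/s per hop): 0.00369565, 0.000521739, 0.00177826 ms; sum = 0.00599565 ms.
Processing at 2 router(s): 2 × 1 ms = 2 ms.
End-to-end = 2.60 ms.

2.60 ms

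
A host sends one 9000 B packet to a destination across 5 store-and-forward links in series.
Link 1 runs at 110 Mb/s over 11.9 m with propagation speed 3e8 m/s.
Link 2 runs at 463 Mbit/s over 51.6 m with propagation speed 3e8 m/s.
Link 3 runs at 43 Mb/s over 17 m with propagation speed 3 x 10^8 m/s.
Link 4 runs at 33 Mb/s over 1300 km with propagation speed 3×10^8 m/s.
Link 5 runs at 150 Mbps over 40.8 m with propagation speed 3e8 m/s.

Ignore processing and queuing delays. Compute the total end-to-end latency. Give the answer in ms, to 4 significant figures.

9.480 ms

L = 9000 × 8 = 72000 bits.
Transmission delays (L/R per hop): 0.654545, 0.155508, 1.67442, 2.18182, 0.48 ms; sum = 5.14629 ms.
Propagation delays (d/s per hop): 3.96667e-05, 0.000172, 5.66667e-05, 4.33333, 0.000136 ms; sum = 4.33374 ms.
End-to-end = 9.480 ms.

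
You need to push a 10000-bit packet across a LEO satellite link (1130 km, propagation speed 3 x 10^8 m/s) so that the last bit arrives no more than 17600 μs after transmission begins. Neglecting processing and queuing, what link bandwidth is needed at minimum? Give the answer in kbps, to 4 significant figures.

722.9 kbps

Propagation delay = 1130000 / 300000000 = 3766.67 μs.
Transmission budget = 17600 − 3766.67 = 13833.3 μs.
R ≥ L / t_tx = 10000 bits / 0.0138333 s = 722.9 kbps.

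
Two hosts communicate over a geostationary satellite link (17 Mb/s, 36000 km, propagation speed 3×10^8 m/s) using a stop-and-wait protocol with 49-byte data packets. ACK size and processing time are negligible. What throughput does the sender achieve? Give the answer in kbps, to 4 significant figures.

t_tx = L/R = 392/17000000 = 2.30588e-05 s.
t_prop = 36000000/300000000 = 0.12 s; RTT = 0.24 s.
Cycle = t_tx + RTT = 0.240023 s.
Throughput = L / cycle = 392 / 0.240023 = 1.633 kbps.

1.633 kbps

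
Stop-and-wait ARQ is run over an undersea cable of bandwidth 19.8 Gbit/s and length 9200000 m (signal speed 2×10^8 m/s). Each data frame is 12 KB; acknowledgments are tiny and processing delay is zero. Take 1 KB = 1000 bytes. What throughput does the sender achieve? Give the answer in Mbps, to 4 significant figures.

t_tx = L/R = 96000/19800000000 = 4.84848e-06 s.
t_prop = 9200000/200000000 = 0.046 s; RTT = 0.092 s.
Cycle = t_tx + RTT = 0.0920048 s.
Throughput = L / cycle = 96000 / 0.0920048 = 1.043 Mbps.

1.043 Mbps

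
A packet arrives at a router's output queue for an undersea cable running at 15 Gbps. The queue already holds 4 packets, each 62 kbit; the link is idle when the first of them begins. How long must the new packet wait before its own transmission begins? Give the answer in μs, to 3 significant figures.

16.5 μs

Each queued packet: L/R = 62000/15000000000 = 4.13333 μs.
4 queued → 16.5333 μs.
Queuing delay = 16.5 μs.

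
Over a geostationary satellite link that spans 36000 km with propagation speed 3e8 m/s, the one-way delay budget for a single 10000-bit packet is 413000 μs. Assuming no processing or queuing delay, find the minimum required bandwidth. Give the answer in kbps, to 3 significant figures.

34.1 kbps

Propagation delay = 36000000 / 300000000 = 120000 μs.
Transmission budget = 413000 − 120000 = 293000 μs.
R ≥ L / t_tx = 10000 bits / 0.293 s = 34.1 kbps.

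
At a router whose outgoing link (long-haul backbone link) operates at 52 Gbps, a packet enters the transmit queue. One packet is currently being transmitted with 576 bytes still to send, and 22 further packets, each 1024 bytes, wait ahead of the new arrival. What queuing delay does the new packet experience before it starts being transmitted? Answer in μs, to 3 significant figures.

Each queued packet: L/R = 8192/52000000000 = 0.157538 μs.
22 queued → 3.46585 μs.
Plus remaining 4608 bits of current packet: 0.0886154 μs.
Queuing delay = 3.55 μs.

3.55 μs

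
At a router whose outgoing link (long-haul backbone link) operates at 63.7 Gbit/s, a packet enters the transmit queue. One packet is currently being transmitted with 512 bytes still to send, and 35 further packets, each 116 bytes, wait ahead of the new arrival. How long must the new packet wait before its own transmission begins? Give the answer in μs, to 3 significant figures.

0.574 μs

Each queued packet: L/R = 928/63700000000 = 0.0145683 μs.
35 queued → 0.50989 μs.
Plus remaining 4096 bits of current packet: 0.0643014 μs.
Queuing delay = 0.574 μs.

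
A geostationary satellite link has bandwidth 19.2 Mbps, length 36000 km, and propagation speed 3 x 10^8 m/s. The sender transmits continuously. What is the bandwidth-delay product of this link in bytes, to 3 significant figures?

288000 bytes

Propagation delay = 36000000 / 300000000 = 0.12 s.
BDP = R × t_prop = 19200000 × 0.12 = 2304000 bits.
In bytes: 2304000/8 = 288000 bytes.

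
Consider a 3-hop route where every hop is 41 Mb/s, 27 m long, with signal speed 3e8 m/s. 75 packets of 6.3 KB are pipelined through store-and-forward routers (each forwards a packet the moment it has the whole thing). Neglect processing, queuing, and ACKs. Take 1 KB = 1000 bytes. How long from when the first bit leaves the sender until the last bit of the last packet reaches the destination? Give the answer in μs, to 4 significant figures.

94650 μs

Per-hop transmission t_tx = L/R = 50400/41000000 = 1229.27 μs.
Per-hop propagation t_prop = 27/300000000 = 0.09 μs.
Pipeline fill: first packet needs 3·t_tx to clear all hops; remaining 74 packets each add one t_tx.
Total = (3+75-1)·t_tx + 3·t_prop = 77·1229.27 + 3·0.09 = 94650 μs.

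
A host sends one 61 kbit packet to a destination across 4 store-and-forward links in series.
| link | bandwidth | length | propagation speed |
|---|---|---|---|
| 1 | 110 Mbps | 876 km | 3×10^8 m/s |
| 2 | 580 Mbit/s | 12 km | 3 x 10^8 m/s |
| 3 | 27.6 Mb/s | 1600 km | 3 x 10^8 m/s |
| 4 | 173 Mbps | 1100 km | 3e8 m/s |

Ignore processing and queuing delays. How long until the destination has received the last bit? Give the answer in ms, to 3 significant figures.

L = 61000 bits.
Transmission delays (L/R per hop): 0.554545, 0.105172, 2.21014, 0.352601 ms; sum = 3.22246 ms.
Propagation delays (d/s per hop): 2.92, 0.04, 5.33333, 3.66667 ms; sum = 11.96 ms.
End-to-end = 15.2 ms.

15.2 ms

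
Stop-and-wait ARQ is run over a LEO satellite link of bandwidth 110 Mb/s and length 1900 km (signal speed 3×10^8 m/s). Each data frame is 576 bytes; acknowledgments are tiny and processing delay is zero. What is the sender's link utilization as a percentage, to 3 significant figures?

t_tx = L/R = 4608/110000000 = 4.18909e-05 s.
t_prop = 1900000/300000000 = 0.00633333 s; RTT = 0.0126667 s.
Cycle = t_tx + RTT = 0.0127086 s.
Utilization = t_tx / cycle = 4.18909e-05/0.0127086 = 0.330 %.

0.330 %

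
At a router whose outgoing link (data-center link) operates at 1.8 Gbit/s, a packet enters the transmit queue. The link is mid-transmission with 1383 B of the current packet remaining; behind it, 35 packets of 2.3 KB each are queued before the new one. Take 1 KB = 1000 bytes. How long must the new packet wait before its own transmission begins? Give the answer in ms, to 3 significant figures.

Each queued packet: L/R = 18400/1800000000 = 0.0102222 ms.
35 queued → 0.357778 ms.
Plus remaining 11064 bits of current packet: 0.00614667 ms.
Queuing delay = 0.364 ms.

0.364 ms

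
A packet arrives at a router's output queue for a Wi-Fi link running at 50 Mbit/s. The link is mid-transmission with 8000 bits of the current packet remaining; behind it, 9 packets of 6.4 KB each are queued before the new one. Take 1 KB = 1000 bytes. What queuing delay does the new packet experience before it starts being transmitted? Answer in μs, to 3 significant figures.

Each queued packet: L/R = 51200/50000000 = 1024 μs.
9 queued → 9216 μs.
Plus remaining 8000 bits of current packet: 160 μs.
Queuing delay = 9380 μs.

9380 μs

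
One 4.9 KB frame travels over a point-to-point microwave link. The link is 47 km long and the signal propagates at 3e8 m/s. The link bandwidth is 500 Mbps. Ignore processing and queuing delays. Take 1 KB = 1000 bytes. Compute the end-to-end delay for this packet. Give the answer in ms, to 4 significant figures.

L = 39200 bits.
Transmission delay = L/R = 39200 / 500000000 = 0.0784 ms.
Propagation delay = d/s = 47000 m / 300000000 m/s = 0.156667 ms.
Total = 0.2351 ms.

0.2351 ms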